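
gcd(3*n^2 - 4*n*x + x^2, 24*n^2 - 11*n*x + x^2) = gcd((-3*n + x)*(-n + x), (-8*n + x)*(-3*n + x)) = -3*n + x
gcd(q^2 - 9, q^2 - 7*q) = 1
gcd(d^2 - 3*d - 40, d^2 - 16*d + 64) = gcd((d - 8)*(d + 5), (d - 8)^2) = d - 8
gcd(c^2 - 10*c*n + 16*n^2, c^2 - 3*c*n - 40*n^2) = c - 8*n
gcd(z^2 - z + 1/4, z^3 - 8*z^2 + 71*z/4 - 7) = z - 1/2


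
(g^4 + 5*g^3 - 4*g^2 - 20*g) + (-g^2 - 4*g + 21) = g^4 + 5*g^3 - 5*g^2 - 24*g + 21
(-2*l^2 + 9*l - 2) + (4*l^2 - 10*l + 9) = 2*l^2 - l + 7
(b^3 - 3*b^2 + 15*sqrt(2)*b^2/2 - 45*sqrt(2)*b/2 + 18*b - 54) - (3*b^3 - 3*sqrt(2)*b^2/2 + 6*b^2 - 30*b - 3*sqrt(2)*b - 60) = -2*b^3 - 9*b^2 + 9*sqrt(2)*b^2 - 39*sqrt(2)*b/2 + 48*b + 6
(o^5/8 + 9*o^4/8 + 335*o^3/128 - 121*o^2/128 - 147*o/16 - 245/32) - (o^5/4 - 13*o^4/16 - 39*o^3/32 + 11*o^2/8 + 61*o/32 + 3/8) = -o^5/8 + 31*o^4/16 + 491*o^3/128 - 297*o^2/128 - 355*o/32 - 257/32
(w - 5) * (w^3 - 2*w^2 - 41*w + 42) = w^4 - 7*w^3 - 31*w^2 + 247*w - 210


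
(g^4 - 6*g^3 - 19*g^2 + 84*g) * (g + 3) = g^5 - 3*g^4 - 37*g^3 + 27*g^2 + 252*g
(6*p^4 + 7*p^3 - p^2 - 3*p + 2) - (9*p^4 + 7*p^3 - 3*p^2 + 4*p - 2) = -3*p^4 + 2*p^2 - 7*p + 4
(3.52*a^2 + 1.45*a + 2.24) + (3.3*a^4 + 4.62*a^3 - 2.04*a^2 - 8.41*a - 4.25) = 3.3*a^4 + 4.62*a^3 + 1.48*a^2 - 6.96*a - 2.01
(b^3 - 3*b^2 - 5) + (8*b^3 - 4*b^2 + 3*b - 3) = 9*b^3 - 7*b^2 + 3*b - 8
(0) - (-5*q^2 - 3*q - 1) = 5*q^2 + 3*q + 1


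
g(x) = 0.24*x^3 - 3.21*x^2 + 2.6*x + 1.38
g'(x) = 0.72*x^2 - 6.42*x + 2.6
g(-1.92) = -17.14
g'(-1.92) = 17.58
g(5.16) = -37.70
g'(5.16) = -11.36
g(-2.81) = -36.60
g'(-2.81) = 26.33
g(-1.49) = -10.41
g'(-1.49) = 13.76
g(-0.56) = -1.12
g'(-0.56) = 6.42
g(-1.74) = -14.13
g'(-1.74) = 15.95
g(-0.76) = -2.56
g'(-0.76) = 7.90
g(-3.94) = -73.37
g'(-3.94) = 39.07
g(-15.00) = -1569.87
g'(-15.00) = 260.90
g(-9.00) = -456.99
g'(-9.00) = 118.70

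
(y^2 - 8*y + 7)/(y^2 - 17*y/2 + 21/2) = 2*(y - 1)/(2*y - 3)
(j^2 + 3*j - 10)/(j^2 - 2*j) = (j + 5)/j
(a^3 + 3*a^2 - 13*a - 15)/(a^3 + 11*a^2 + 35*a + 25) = (a - 3)/(a + 5)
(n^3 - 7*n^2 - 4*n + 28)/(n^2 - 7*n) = n - 4/n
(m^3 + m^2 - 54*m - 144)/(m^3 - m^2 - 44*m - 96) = (m + 6)/(m + 4)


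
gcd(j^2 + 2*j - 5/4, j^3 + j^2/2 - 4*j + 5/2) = j + 5/2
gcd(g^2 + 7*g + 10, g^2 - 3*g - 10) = g + 2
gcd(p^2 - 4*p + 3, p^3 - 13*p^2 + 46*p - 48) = p - 3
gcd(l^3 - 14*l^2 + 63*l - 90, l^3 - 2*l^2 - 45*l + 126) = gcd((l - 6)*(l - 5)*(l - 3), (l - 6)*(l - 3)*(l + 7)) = l^2 - 9*l + 18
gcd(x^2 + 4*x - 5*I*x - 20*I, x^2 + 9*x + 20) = x + 4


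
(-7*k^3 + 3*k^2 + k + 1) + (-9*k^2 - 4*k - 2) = -7*k^3 - 6*k^2 - 3*k - 1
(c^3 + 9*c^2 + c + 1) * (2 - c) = -c^4 - 7*c^3 + 17*c^2 + c + 2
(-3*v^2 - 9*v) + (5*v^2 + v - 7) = 2*v^2 - 8*v - 7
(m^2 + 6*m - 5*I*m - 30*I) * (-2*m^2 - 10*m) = -2*m^4 - 22*m^3 + 10*I*m^3 - 60*m^2 + 110*I*m^2 + 300*I*m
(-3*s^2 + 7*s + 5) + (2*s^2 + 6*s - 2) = -s^2 + 13*s + 3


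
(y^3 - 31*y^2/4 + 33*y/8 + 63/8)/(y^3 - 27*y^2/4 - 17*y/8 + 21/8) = (2*y - 3)/(2*y - 1)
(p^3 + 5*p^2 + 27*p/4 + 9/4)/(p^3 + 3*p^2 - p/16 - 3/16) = 4*(4*p^2 + 8*p + 3)/(16*p^2 - 1)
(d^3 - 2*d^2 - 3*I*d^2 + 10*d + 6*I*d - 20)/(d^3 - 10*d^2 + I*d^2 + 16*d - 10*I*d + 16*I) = (d^2 - 3*I*d + 10)/(d^2 + d*(-8 + I) - 8*I)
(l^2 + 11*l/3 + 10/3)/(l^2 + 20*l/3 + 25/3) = (l + 2)/(l + 5)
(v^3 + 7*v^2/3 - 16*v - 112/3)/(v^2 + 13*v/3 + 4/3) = (3*v^2 - 5*v - 28)/(3*v + 1)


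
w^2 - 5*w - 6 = (w - 6)*(w + 1)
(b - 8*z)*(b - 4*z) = b^2 - 12*b*z + 32*z^2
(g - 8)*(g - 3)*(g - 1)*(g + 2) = g^4 - 10*g^3 + 11*g^2 + 46*g - 48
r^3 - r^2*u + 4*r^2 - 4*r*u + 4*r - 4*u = (r + 2)^2*(r - u)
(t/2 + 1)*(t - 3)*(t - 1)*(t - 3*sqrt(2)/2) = t^4/2 - 3*sqrt(2)*t^3/4 - t^3 - 5*t^2/2 + 3*sqrt(2)*t^2/2 + 3*t + 15*sqrt(2)*t/4 - 9*sqrt(2)/2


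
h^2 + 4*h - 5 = (h - 1)*(h + 5)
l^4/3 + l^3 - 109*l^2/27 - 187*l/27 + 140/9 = (l/3 + 1)*(l - 7/3)*(l - 5/3)*(l + 4)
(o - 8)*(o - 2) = o^2 - 10*o + 16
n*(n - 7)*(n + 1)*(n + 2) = n^4 - 4*n^3 - 19*n^2 - 14*n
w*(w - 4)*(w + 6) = w^3 + 2*w^2 - 24*w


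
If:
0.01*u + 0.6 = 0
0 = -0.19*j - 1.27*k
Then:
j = -6.68421052631579*k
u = -60.00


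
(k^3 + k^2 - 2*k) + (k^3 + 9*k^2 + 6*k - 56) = 2*k^3 + 10*k^2 + 4*k - 56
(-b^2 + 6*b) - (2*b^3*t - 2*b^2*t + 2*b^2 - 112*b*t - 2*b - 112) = -2*b^3*t + 2*b^2*t - 3*b^2 + 112*b*t + 8*b + 112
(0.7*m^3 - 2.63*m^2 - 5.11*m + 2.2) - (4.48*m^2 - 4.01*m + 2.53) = 0.7*m^3 - 7.11*m^2 - 1.1*m - 0.33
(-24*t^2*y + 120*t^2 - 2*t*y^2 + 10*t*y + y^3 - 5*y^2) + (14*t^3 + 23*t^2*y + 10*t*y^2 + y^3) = 14*t^3 - t^2*y + 120*t^2 + 8*t*y^2 + 10*t*y + 2*y^3 - 5*y^2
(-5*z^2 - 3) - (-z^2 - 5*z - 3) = -4*z^2 + 5*z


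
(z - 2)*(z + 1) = z^2 - z - 2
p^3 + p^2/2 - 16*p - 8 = (p - 4)*(p + 1/2)*(p + 4)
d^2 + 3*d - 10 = (d - 2)*(d + 5)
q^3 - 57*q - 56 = (q - 8)*(q + 1)*(q + 7)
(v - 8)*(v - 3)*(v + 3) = v^3 - 8*v^2 - 9*v + 72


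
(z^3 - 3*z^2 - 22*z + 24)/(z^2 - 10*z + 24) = (z^2 + 3*z - 4)/(z - 4)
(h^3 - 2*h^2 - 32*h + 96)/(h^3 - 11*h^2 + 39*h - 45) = (h^3 - 2*h^2 - 32*h + 96)/(h^3 - 11*h^2 + 39*h - 45)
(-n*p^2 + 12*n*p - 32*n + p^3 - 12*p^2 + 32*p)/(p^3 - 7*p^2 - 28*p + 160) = (-n + p)/(p + 5)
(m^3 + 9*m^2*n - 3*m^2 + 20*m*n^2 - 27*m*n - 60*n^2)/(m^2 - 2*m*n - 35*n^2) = (m^2 + 4*m*n - 3*m - 12*n)/(m - 7*n)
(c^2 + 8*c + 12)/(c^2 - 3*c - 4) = (c^2 + 8*c + 12)/(c^2 - 3*c - 4)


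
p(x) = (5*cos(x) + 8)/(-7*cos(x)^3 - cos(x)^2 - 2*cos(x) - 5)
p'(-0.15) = 0.17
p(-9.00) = 2.68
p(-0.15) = -0.88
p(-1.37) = -1.64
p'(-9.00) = 16.70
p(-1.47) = -1.63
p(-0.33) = -0.93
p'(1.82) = 0.17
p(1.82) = -1.52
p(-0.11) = -0.87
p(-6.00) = -0.91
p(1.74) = -1.54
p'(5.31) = 0.94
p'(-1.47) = -0.20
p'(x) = (5*cos(x) + 8)*(-21*sin(x)*cos(x)^2 - 2*sin(x)*cos(x) - 2*sin(x))/(-7*cos(x)^3 - cos(x)^2 - 2*cos(x) - 5)^2 - 5*sin(x)/(-7*cos(x)^3 - cos(x)^2 - 2*cos(x) - 5) = (-70*cos(x)^3 - 173*cos(x)^2 - 16*cos(x) + 9)*sin(x)/(7*cos(x)^3 + cos(x)^2 + 2*cos(x) + 5)^2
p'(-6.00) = -0.32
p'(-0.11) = 0.12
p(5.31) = -1.41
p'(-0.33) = 0.38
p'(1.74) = 0.32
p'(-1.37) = 0.05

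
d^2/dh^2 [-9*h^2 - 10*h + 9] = -18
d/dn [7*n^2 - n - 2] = 14*n - 1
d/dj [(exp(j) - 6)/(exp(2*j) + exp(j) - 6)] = (12 - exp(j))*exp(2*j)/(exp(4*j) + 2*exp(3*j) - 11*exp(2*j) - 12*exp(j) + 36)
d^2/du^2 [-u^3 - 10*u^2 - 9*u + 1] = -6*u - 20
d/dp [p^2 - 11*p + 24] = 2*p - 11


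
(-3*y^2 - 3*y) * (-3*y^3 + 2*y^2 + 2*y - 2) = 9*y^5 + 3*y^4 - 12*y^3 + 6*y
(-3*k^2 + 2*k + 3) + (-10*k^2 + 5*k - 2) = -13*k^2 + 7*k + 1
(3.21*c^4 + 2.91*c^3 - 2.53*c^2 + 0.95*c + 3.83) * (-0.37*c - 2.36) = -1.1877*c^5 - 8.6523*c^4 - 5.9315*c^3 + 5.6193*c^2 - 3.6591*c - 9.0388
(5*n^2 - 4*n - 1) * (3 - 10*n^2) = -50*n^4 + 40*n^3 + 25*n^2 - 12*n - 3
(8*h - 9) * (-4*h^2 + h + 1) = -32*h^3 + 44*h^2 - h - 9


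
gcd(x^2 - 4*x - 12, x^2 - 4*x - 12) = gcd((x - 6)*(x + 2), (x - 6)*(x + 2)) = x^2 - 4*x - 12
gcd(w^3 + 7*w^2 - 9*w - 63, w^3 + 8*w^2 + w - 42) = w^2 + 10*w + 21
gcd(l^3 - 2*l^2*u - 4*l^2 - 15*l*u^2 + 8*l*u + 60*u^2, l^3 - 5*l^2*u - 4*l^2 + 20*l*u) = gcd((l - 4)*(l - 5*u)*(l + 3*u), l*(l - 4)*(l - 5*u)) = -l^2 + 5*l*u + 4*l - 20*u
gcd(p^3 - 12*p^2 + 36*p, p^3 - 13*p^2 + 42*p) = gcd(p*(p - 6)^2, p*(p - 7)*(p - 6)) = p^2 - 6*p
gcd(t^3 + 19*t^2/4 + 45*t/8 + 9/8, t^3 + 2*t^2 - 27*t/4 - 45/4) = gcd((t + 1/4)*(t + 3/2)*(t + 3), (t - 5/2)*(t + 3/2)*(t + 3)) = t^2 + 9*t/2 + 9/2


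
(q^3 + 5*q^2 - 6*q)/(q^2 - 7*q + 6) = q*(q + 6)/(q - 6)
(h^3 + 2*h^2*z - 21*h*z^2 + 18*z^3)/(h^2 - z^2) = (h^2 + 3*h*z - 18*z^2)/(h + z)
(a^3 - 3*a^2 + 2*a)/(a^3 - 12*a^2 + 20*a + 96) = a*(a^2 - 3*a + 2)/(a^3 - 12*a^2 + 20*a + 96)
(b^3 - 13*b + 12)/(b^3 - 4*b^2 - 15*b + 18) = (b^2 + b - 12)/(b^2 - 3*b - 18)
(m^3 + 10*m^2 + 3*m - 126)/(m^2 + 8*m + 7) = (m^2 + 3*m - 18)/(m + 1)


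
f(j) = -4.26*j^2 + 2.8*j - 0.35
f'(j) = 2.8 - 8.52*j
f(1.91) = -10.54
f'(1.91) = -13.47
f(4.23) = -64.73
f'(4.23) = -33.24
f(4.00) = -57.31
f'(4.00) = -31.28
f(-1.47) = -13.67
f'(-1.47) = 15.32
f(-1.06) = -8.10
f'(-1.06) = 11.83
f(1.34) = -4.25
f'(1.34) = -8.62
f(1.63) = -7.10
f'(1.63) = -11.09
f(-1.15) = -9.20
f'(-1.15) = 12.60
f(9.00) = -320.21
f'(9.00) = -73.88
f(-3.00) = -47.09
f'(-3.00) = 28.36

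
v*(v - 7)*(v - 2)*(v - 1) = v^4 - 10*v^3 + 23*v^2 - 14*v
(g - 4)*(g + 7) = g^2 + 3*g - 28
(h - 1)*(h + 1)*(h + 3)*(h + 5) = h^4 + 8*h^3 + 14*h^2 - 8*h - 15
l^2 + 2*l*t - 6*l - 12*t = (l - 6)*(l + 2*t)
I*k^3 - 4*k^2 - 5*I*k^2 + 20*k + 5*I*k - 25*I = (k - 5)*(k + 5*I)*(I*k + 1)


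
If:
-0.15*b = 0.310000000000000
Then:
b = -2.07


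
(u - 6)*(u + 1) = u^2 - 5*u - 6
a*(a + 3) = a^2 + 3*a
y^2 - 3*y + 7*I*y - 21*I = (y - 3)*(y + 7*I)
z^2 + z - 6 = (z - 2)*(z + 3)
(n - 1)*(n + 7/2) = n^2 + 5*n/2 - 7/2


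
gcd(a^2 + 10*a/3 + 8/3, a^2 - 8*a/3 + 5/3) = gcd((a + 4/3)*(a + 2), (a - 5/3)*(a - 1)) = 1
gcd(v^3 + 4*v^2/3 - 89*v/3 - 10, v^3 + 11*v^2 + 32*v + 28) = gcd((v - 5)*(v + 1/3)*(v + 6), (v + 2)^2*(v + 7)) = 1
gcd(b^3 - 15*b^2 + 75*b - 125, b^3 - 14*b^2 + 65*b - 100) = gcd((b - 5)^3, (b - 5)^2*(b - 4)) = b^2 - 10*b + 25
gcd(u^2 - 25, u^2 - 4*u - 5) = u - 5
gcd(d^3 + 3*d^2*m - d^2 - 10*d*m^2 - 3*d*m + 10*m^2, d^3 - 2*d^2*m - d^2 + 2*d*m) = d^2 - 2*d*m - d + 2*m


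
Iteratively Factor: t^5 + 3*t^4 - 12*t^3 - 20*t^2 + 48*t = (t + 4)*(t^4 - t^3 - 8*t^2 + 12*t) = (t + 3)*(t + 4)*(t^3 - 4*t^2 + 4*t) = (t - 2)*(t + 3)*(t + 4)*(t^2 - 2*t) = (t - 2)^2*(t + 3)*(t + 4)*(t)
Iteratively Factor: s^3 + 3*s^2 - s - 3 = (s - 1)*(s^2 + 4*s + 3) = (s - 1)*(s + 3)*(s + 1)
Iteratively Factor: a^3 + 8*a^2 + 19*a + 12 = (a + 1)*(a^2 + 7*a + 12) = (a + 1)*(a + 4)*(a + 3)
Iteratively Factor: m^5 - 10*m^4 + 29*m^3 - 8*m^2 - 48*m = (m + 1)*(m^4 - 11*m^3 + 40*m^2 - 48*m) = (m - 4)*(m + 1)*(m^3 - 7*m^2 + 12*m) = (m - 4)^2*(m + 1)*(m^2 - 3*m) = (m - 4)^2*(m - 3)*(m + 1)*(m)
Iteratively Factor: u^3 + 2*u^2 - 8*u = (u)*(u^2 + 2*u - 8) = u*(u + 4)*(u - 2)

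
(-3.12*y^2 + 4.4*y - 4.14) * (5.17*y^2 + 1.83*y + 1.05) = -16.1304*y^4 + 17.0384*y^3 - 16.6278*y^2 - 2.9562*y - 4.347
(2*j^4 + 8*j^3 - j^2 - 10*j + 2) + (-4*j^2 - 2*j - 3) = 2*j^4 + 8*j^3 - 5*j^2 - 12*j - 1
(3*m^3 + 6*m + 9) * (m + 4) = 3*m^4 + 12*m^3 + 6*m^2 + 33*m + 36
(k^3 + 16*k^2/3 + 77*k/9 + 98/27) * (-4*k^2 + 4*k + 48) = -4*k^5 - 52*k^4/3 + 316*k^3/9 + 7444*k^2/27 + 11480*k/27 + 1568/9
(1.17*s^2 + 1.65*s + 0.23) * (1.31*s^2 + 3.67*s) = 1.5327*s^4 + 6.4554*s^3 + 6.3568*s^2 + 0.8441*s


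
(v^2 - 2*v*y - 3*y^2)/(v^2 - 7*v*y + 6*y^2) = (v^2 - 2*v*y - 3*y^2)/(v^2 - 7*v*y + 6*y^2)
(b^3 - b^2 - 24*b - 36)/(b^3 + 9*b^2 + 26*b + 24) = (b - 6)/(b + 4)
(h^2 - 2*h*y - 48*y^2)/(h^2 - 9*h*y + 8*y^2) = (-h - 6*y)/(-h + y)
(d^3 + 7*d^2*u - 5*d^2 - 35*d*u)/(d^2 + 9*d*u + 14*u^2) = d*(d - 5)/(d + 2*u)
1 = 1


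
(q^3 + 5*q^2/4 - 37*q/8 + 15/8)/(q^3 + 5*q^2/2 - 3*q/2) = (q - 5/4)/q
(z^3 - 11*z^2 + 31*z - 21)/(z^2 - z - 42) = (z^2 - 4*z + 3)/(z + 6)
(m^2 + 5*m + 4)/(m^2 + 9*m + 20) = (m + 1)/(m + 5)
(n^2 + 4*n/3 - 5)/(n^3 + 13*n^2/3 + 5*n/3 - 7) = (3*n - 5)/(3*n^2 + 4*n - 7)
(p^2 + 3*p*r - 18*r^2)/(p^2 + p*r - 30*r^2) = (p - 3*r)/(p - 5*r)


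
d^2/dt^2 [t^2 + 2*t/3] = 2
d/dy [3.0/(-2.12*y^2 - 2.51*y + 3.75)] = (12.72*y + 7.53)/(2.12*y^2 + 2.51*y - 3.75)^2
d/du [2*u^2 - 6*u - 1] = 4*u - 6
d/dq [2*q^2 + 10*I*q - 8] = 4*q + 10*I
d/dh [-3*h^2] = -6*h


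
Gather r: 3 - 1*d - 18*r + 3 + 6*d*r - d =-2*d + r*(6*d - 18) + 6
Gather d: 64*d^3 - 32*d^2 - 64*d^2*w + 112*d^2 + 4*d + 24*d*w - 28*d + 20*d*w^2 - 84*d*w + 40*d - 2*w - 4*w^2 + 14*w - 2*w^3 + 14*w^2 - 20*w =64*d^3 + d^2*(80 - 64*w) + d*(20*w^2 - 60*w + 16) - 2*w^3 + 10*w^2 - 8*w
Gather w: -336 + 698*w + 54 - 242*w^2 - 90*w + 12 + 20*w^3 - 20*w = 20*w^3 - 242*w^2 + 588*w - 270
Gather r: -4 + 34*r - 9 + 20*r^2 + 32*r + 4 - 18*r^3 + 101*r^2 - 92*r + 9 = -18*r^3 + 121*r^2 - 26*r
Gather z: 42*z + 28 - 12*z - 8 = 30*z + 20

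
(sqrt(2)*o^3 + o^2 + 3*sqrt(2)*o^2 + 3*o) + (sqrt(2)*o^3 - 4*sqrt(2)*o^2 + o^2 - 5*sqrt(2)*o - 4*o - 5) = 2*sqrt(2)*o^3 - sqrt(2)*o^2 + 2*o^2 - 5*sqrt(2)*o - o - 5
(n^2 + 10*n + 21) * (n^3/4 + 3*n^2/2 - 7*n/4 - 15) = n^5/4 + 4*n^4 + 37*n^3/2 - n^2 - 747*n/4 - 315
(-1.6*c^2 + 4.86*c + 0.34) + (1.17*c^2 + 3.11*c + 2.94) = -0.43*c^2 + 7.97*c + 3.28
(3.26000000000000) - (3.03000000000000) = 0.230000000000000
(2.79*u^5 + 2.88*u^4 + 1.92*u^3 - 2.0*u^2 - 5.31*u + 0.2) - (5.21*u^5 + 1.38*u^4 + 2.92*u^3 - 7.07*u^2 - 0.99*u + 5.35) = -2.42*u^5 + 1.5*u^4 - 1.0*u^3 + 5.07*u^2 - 4.32*u - 5.15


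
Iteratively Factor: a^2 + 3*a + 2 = (a + 1)*(a + 2)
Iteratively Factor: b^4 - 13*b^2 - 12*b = (b - 4)*(b^3 + 4*b^2 + 3*b) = (b - 4)*(b + 3)*(b^2 + b) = b*(b - 4)*(b + 3)*(b + 1)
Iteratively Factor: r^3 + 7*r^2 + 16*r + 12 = (r + 2)*(r^2 + 5*r + 6) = (r + 2)*(r + 3)*(r + 2)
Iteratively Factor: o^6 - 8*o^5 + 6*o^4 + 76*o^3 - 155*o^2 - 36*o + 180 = (o - 3)*(o^5 - 5*o^4 - 9*o^3 + 49*o^2 - 8*o - 60) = (o - 3)*(o - 2)*(o^4 - 3*o^3 - 15*o^2 + 19*o + 30) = (o - 3)*(o - 2)*(o + 3)*(o^3 - 6*o^2 + 3*o + 10) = (o - 3)*(o - 2)^2*(o + 3)*(o^2 - 4*o - 5) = (o - 5)*(o - 3)*(o - 2)^2*(o + 3)*(o + 1)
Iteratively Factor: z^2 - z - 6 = (z + 2)*(z - 3)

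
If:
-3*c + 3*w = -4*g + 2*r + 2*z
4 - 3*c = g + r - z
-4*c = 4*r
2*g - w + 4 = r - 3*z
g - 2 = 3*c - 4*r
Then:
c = -2/15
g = 16/15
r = 2/15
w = -18/5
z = -16/5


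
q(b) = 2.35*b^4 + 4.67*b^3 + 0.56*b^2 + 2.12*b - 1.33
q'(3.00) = 385.37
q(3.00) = 326.51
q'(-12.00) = -14237.08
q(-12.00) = 40713.71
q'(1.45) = 61.86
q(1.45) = 27.55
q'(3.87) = 761.11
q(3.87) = 813.06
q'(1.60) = 78.28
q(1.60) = 38.02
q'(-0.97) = 5.64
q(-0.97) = -5.04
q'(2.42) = 220.10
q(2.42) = 153.86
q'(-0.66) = 4.78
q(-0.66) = -3.38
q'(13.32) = 24717.43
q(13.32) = 85137.68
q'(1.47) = 63.90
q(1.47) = 28.80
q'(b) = 9.4*b^3 + 14.01*b^2 + 1.12*b + 2.12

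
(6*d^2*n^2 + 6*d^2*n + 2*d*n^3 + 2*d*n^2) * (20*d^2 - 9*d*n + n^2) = 120*d^4*n^2 + 120*d^4*n - 14*d^3*n^3 - 14*d^3*n^2 - 12*d^2*n^4 - 12*d^2*n^3 + 2*d*n^5 + 2*d*n^4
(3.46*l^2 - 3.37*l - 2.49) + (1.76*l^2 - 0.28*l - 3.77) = 5.22*l^2 - 3.65*l - 6.26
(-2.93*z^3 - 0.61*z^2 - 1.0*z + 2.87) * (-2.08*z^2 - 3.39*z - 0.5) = 6.0944*z^5 + 11.2015*z^4 + 5.6129*z^3 - 2.2746*z^2 - 9.2293*z - 1.435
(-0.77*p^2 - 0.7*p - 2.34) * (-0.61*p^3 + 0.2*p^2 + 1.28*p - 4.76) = 0.4697*p^5 + 0.273*p^4 + 0.3018*p^3 + 2.3012*p^2 + 0.3368*p + 11.1384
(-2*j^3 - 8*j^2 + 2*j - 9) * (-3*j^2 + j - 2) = 6*j^5 + 22*j^4 - 10*j^3 + 45*j^2 - 13*j + 18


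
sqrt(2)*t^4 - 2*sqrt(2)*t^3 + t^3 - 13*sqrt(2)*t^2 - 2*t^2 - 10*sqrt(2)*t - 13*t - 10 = (t - 5)*(t + 1)*(t + 2)*(sqrt(2)*t + 1)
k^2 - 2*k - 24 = (k - 6)*(k + 4)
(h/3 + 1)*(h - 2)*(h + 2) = h^3/3 + h^2 - 4*h/3 - 4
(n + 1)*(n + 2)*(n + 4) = n^3 + 7*n^2 + 14*n + 8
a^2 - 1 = (a - 1)*(a + 1)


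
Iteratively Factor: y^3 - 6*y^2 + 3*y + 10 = (y - 2)*(y^2 - 4*y - 5) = (y - 5)*(y - 2)*(y + 1)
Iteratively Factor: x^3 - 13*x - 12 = (x + 1)*(x^2 - x - 12) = (x - 4)*(x + 1)*(x + 3)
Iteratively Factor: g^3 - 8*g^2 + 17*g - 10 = (g - 2)*(g^2 - 6*g + 5) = (g - 2)*(g - 1)*(g - 5)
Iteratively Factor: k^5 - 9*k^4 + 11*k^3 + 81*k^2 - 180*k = (k + 3)*(k^4 - 12*k^3 + 47*k^2 - 60*k) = k*(k + 3)*(k^3 - 12*k^2 + 47*k - 60) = k*(k - 4)*(k + 3)*(k^2 - 8*k + 15) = k*(k - 5)*(k - 4)*(k + 3)*(k - 3)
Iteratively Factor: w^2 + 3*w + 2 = (w + 2)*(w + 1)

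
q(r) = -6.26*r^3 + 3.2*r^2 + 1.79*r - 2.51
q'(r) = -18.78*r^2 + 6.4*r + 1.79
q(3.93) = -326.02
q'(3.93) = -263.11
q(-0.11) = -2.66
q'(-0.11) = 0.86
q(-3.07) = 203.28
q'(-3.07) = -194.86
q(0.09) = -2.33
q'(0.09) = 2.21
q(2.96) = -131.52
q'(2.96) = -143.81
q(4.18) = -396.31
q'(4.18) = -299.59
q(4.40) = -465.93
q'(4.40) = -333.63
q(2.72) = -99.94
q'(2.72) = -119.74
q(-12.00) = 11254.09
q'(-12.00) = -2779.33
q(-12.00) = 11254.09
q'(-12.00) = -2779.33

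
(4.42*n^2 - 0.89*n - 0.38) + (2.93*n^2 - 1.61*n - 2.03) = 7.35*n^2 - 2.5*n - 2.41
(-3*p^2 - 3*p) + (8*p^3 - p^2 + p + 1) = 8*p^3 - 4*p^2 - 2*p + 1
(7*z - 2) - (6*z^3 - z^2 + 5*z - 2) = -6*z^3 + z^2 + 2*z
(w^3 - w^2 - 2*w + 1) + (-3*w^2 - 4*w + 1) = w^3 - 4*w^2 - 6*w + 2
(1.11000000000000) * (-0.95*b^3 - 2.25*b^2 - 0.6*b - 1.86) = -1.0545*b^3 - 2.4975*b^2 - 0.666*b - 2.0646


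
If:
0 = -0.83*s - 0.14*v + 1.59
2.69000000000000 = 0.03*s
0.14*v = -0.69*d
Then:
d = 105.56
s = 89.67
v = -520.24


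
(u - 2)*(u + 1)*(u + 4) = u^3 + 3*u^2 - 6*u - 8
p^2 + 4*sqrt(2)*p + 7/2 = (p + sqrt(2)/2)*(p + 7*sqrt(2)/2)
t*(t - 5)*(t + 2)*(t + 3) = t^4 - 19*t^2 - 30*t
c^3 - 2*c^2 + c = c*(c - 1)^2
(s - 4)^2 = s^2 - 8*s + 16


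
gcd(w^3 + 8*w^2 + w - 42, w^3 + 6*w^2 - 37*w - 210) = w + 7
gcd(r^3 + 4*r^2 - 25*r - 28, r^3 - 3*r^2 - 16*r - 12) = r + 1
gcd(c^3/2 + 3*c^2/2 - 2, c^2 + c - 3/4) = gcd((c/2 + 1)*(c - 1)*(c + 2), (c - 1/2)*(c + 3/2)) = 1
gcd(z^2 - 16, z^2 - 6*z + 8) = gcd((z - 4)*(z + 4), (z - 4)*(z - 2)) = z - 4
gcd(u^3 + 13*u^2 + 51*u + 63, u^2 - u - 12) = u + 3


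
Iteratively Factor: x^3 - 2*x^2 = (x)*(x^2 - 2*x) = x*(x - 2)*(x)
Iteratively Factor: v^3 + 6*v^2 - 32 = (v + 4)*(v^2 + 2*v - 8) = (v - 2)*(v + 4)*(v + 4)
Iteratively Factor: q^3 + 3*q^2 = (q + 3)*(q^2) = q*(q + 3)*(q)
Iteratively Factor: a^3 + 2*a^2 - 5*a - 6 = (a + 1)*(a^2 + a - 6) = (a + 1)*(a + 3)*(a - 2)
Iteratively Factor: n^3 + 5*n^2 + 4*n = (n + 1)*(n^2 + 4*n) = n*(n + 1)*(n + 4)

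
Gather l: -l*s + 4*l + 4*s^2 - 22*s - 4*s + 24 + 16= l*(4 - s) + 4*s^2 - 26*s + 40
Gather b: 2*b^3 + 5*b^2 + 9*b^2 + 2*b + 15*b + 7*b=2*b^3 + 14*b^2 + 24*b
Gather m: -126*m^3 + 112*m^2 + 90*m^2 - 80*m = -126*m^3 + 202*m^2 - 80*m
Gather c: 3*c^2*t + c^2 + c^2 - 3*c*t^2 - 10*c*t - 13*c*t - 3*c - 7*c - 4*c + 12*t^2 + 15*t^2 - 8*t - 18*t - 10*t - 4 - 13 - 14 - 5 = c^2*(3*t + 2) + c*(-3*t^2 - 23*t - 14) + 27*t^2 - 36*t - 36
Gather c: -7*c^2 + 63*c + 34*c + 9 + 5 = -7*c^2 + 97*c + 14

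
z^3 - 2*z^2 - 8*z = z*(z - 4)*(z + 2)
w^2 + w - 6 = (w - 2)*(w + 3)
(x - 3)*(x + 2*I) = x^2 - 3*x + 2*I*x - 6*I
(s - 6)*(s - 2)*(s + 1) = s^3 - 7*s^2 + 4*s + 12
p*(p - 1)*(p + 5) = p^3 + 4*p^2 - 5*p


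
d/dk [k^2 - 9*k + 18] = 2*k - 9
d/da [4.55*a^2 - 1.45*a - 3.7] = 9.1*a - 1.45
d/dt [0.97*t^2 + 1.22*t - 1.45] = 1.94*t + 1.22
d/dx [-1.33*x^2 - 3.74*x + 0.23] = -2.66*x - 3.74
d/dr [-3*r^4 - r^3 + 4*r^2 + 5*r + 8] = -12*r^3 - 3*r^2 + 8*r + 5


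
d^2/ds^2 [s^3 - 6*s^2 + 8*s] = 6*s - 12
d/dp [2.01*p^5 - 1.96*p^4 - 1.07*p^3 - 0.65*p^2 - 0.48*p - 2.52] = 10.05*p^4 - 7.84*p^3 - 3.21*p^2 - 1.3*p - 0.48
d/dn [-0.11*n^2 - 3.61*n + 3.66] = -0.22*n - 3.61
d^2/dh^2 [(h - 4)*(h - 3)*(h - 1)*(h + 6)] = 12*h^2 - 12*h - 58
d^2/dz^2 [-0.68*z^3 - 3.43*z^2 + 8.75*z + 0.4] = -4.08*z - 6.86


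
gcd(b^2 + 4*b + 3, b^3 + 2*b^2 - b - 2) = b + 1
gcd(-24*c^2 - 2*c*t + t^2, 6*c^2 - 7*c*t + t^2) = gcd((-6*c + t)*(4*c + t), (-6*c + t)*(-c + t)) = -6*c + t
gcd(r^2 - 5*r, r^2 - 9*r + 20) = r - 5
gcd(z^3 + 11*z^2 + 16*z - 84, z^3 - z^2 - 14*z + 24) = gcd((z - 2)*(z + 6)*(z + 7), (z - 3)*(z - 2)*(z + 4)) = z - 2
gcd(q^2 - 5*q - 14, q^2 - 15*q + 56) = q - 7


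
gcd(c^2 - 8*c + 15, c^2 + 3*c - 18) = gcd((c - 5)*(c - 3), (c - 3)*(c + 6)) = c - 3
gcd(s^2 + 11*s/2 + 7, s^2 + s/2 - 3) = s + 2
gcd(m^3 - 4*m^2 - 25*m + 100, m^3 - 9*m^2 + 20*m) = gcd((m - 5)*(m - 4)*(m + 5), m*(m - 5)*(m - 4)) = m^2 - 9*m + 20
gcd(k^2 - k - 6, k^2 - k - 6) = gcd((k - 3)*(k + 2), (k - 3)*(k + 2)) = k^2 - k - 6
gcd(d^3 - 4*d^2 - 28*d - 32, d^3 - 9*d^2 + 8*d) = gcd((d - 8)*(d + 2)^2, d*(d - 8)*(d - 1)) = d - 8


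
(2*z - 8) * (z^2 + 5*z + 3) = 2*z^3 + 2*z^2 - 34*z - 24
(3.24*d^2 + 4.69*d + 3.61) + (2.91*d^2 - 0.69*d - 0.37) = 6.15*d^2 + 4.0*d + 3.24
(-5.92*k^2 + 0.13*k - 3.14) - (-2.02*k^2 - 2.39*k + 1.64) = -3.9*k^2 + 2.52*k - 4.78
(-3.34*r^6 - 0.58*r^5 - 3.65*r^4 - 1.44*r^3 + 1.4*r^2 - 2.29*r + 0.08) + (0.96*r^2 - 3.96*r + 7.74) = -3.34*r^6 - 0.58*r^5 - 3.65*r^4 - 1.44*r^3 + 2.36*r^2 - 6.25*r + 7.82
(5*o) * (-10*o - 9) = -50*o^2 - 45*o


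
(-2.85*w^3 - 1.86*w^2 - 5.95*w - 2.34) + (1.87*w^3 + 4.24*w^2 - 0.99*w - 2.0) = -0.98*w^3 + 2.38*w^2 - 6.94*w - 4.34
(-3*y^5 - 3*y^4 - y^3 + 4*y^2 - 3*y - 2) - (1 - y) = -3*y^5 - 3*y^4 - y^3 + 4*y^2 - 2*y - 3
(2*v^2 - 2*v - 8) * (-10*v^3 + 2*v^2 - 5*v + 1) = -20*v^5 + 24*v^4 + 66*v^3 - 4*v^2 + 38*v - 8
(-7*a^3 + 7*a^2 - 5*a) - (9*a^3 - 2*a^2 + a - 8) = -16*a^3 + 9*a^2 - 6*a + 8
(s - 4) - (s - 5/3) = -7/3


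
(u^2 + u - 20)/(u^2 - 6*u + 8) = (u + 5)/(u - 2)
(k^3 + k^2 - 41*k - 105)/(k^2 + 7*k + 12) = (k^2 - 2*k - 35)/(k + 4)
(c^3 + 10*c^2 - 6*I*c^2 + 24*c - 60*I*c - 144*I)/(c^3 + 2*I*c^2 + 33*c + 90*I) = (c^2 + 10*c + 24)/(c^2 + 8*I*c - 15)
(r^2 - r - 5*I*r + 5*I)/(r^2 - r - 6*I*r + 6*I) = (r - 5*I)/(r - 6*I)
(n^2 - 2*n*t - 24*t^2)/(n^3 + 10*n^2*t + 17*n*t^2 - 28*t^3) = (-n + 6*t)/(-n^2 - 6*n*t + 7*t^2)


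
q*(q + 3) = q^2 + 3*q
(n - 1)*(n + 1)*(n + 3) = n^3 + 3*n^2 - n - 3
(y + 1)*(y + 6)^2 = y^3 + 13*y^2 + 48*y + 36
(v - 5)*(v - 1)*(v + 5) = v^3 - v^2 - 25*v + 25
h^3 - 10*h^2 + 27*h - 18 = (h - 6)*(h - 3)*(h - 1)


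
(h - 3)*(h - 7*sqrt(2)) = h^2 - 7*sqrt(2)*h - 3*h + 21*sqrt(2)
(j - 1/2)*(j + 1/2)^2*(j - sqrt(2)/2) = j^4 - sqrt(2)*j^3/2 + j^3/2 - sqrt(2)*j^2/4 - j^2/4 - j/8 + sqrt(2)*j/8 + sqrt(2)/16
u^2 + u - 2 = (u - 1)*(u + 2)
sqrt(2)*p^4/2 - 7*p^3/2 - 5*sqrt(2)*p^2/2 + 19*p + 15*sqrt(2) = (p - 3*sqrt(2))*(p - 5*sqrt(2)/2)*(p + sqrt(2))*(sqrt(2)*p/2 + 1)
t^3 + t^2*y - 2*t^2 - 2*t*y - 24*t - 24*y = (t - 6)*(t + 4)*(t + y)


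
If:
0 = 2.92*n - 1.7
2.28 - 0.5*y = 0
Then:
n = 0.58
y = 4.56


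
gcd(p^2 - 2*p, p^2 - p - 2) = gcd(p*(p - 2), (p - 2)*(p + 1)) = p - 2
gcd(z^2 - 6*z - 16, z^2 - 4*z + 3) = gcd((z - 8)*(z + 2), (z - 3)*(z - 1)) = 1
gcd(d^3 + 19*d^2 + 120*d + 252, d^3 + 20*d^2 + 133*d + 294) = d^2 + 13*d + 42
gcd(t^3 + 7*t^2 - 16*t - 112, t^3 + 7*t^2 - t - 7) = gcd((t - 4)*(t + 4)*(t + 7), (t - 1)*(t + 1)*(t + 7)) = t + 7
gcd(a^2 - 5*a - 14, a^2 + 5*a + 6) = a + 2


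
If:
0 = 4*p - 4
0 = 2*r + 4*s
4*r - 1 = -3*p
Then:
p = 1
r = -1/2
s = 1/4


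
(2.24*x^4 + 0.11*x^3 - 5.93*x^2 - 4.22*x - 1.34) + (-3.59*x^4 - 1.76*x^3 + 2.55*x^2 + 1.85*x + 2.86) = -1.35*x^4 - 1.65*x^3 - 3.38*x^2 - 2.37*x + 1.52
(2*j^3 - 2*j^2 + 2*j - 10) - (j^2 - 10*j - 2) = 2*j^3 - 3*j^2 + 12*j - 8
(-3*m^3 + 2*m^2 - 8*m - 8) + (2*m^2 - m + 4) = -3*m^3 + 4*m^2 - 9*m - 4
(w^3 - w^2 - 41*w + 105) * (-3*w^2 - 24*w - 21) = -3*w^5 - 21*w^4 + 126*w^3 + 690*w^2 - 1659*w - 2205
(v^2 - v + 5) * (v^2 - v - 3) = v^4 - 2*v^3 + 3*v^2 - 2*v - 15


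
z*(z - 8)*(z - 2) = z^3 - 10*z^2 + 16*z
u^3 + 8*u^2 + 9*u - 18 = (u - 1)*(u + 3)*(u + 6)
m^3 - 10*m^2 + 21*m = m*(m - 7)*(m - 3)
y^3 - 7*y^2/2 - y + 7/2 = (y - 7/2)*(y - 1)*(y + 1)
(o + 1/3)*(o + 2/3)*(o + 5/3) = o^3 + 8*o^2/3 + 17*o/9 + 10/27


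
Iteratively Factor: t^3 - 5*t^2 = (t)*(t^2 - 5*t) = t^2*(t - 5)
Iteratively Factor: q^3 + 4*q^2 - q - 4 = (q - 1)*(q^2 + 5*q + 4) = (q - 1)*(q + 4)*(q + 1)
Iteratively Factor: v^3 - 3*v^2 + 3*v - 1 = (v - 1)*(v^2 - 2*v + 1) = (v - 1)^2*(v - 1)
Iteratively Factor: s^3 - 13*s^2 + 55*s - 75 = (s - 3)*(s^2 - 10*s + 25) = (s - 5)*(s - 3)*(s - 5)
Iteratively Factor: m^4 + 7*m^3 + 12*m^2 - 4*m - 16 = (m + 4)*(m^3 + 3*m^2 - 4) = (m + 2)*(m + 4)*(m^2 + m - 2) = (m + 2)^2*(m + 4)*(m - 1)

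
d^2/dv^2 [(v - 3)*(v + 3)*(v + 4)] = 6*v + 8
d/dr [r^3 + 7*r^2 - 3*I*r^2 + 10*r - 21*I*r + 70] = 3*r^2 + r*(14 - 6*I) + 10 - 21*I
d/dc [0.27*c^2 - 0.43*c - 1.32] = 0.54*c - 0.43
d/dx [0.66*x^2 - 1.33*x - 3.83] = 1.32*x - 1.33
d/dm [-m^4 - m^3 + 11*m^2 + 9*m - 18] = -4*m^3 - 3*m^2 + 22*m + 9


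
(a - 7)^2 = a^2 - 14*a + 49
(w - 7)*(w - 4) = w^2 - 11*w + 28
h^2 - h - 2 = (h - 2)*(h + 1)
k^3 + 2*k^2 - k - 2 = (k - 1)*(k + 1)*(k + 2)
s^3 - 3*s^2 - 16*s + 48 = (s - 4)*(s - 3)*(s + 4)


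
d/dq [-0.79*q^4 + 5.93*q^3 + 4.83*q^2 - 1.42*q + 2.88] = -3.16*q^3 + 17.79*q^2 + 9.66*q - 1.42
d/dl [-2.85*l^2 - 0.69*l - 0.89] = -5.7*l - 0.69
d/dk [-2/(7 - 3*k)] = -6/(3*k - 7)^2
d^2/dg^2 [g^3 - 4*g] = 6*g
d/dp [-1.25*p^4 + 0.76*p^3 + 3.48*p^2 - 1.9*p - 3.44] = -5.0*p^3 + 2.28*p^2 + 6.96*p - 1.9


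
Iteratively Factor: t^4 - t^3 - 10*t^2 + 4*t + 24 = (t - 2)*(t^3 + t^2 - 8*t - 12) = (t - 2)*(t + 2)*(t^2 - t - 6) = (t - 3)*(t - 2)*(t + 2)*(t + 2)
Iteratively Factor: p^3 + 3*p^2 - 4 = (p + 2)*(p^2 + p - 2) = (p + 2)^2*(p - 1)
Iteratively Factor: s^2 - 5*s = (s)*(s - 5)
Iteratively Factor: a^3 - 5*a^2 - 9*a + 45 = (a - 3)*(a^2 - 2*a - 15) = (a - 3)*(a + 3)*(a - 5)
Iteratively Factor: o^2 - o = (o)*(o - 1)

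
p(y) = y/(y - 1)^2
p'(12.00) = -0.00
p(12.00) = 0.10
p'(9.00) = -0.02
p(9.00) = 0.14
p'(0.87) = 851.16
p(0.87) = 51.48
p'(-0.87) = 0.02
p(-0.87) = -0.25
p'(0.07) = 1.33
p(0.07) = 0.08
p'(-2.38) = -0.04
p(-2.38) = -0.21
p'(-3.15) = -0.03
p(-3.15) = -0.18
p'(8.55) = -0.02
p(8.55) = 0.15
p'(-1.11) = -0.01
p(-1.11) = -0.25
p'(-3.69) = -0.03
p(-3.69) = -0.17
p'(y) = -2*y/(y - 1)^3 + (y - 1)^(-2)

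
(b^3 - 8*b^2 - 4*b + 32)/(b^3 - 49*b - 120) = (b^2 - 4)/(b^2 + 8*b + 15)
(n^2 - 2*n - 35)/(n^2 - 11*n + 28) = (n + 5)/(n - 4)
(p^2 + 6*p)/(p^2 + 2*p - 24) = p/(p - 4)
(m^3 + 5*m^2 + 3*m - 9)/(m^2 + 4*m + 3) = (m^2 + 2*m - 3)/(m + 1)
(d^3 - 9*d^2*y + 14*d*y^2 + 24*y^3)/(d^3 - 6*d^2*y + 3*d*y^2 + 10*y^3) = (d^2 - 10*d*y + 24*y^2)/(d^2 - 7*d*y + 10*y^2)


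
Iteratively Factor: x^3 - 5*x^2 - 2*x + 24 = (x + 2)*(x^2 - 7*x + 12) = (x - 3)*(x + 2)*(x - 4)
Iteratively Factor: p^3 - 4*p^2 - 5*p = (p + 1)*(p^2 - 5*p) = (p - 5)*(p + 1)*(p)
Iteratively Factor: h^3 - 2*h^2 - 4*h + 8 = (h - 2)*(h^2 - 4) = (h - 2)*(h + 2)*(h - 2)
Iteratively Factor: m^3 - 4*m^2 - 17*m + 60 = (m - 3)*(m^2 - m - 20) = (m - 5)*(m - 3)*(m + 4)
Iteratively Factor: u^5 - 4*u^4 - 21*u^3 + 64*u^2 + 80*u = (u - 5)*(u^4 + u^3 - 16*u^2 - 16*u) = u*(u - 5)*(u^3 + u^2 - 16*u - 16) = u*(u - 5)*(u - 4)*(u^2 + 5*u + 4) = u*(u - 5)*(u - 4)*(u + 1)*(u + 4)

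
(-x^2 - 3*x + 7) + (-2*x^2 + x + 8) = -3*x^2 - 2*x + 15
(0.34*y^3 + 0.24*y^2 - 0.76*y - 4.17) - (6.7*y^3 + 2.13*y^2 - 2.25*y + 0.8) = -6.36*y^3 - 1.89*y^2 + 1.49*y - 4.97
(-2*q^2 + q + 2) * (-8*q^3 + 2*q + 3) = 16*q^5 - 8*q^4 - 20*q^3 - 4*q^2 + 7*q + 6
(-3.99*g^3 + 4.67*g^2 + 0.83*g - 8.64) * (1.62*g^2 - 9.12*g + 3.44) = -6.4638*g^5 + 43.9542*g^4 - 54.9714*g^3 - 5.5016*g^2 + 81.652*g - 29.7216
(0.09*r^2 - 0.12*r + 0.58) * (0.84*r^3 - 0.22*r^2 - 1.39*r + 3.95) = 0.0756*r^5 - 0.1206*r^4 + 0.3885*r^3 + 0.3947*r^2 - 1.2802*r + 2.291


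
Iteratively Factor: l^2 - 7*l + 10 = (l - 5)*(l - 2)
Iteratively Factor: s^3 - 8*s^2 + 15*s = (s)*(s^2 - 8*s + 15) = s*(s - 5)*(s - 3)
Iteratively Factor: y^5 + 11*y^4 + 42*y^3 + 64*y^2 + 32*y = (y)*(y^4 + 11*y^3 + 42*y^2 + 64*y + 32) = y*(y + 1)*(y^3 + 10*y^2 + 32*y + 32) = y*(y + 1)*(y + 4)*(y^2 + 6*y + 8) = y*(y + 1)*(y + 4)^2*(y + 2)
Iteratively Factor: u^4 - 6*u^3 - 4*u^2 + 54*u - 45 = (u - 1)*(u^3 - 5*u^2 - 9*u + 45) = (u - 5)*(u - 1)*(u^2 - 9) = (u - 5)*(u - 3)*(u - 1)*(u + 3)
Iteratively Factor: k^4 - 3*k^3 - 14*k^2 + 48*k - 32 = (k - 4)*(k^3 + k^2 - 10*k + 8) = (k - 4)*(k - 2)*(k^2 + 3*k - 4) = (k - 4)*(k - 2)*(k + 4)*(k - 1)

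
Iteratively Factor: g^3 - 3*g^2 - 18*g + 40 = (g - 5)*(g^2 + 2*g - 8) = (g - 5)*(g - 2)*(g + 4)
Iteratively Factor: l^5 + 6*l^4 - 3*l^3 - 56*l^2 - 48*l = (l + 1)*(l^4 + 5*l^3 - 8*l^2 - 48*l) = l*(l + 1)*(l^3 + 5*l^2 - 8*l - 48) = l*(l + 1)*(l + 4)*(l^2 + l - 12) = l*(l + 1)*(l + 4)^2*(l - 3)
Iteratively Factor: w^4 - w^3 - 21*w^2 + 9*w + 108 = (w - 4)*(w^3 + 3*w^2 - 9*w - 27) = (w - 4)*(w - 3)*(w^2 + 6*w + 9) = (w - 4)*(w - 3)*(w + 3)*(w + 3)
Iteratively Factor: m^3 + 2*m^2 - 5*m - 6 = (m - 2)*(m^2 + 4*m + 3) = (m - 2)*(m + 3)*(m + 1)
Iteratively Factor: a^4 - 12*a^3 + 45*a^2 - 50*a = (a)*(a^3 - 12*a^2 + 45*a - 50) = a*(a - 5)*(a^2 - 7*a + 10) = a*(a - 5)*(a - 2)*(a - 5)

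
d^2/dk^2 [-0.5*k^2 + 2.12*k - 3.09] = -1.00000000000000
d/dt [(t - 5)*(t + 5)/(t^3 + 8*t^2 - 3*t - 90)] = (-t^2 + 10*t - 3)/(t^4 + 6*t^3 - 27*t^2 - 108*t + 324)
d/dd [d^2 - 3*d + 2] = 2*d - 3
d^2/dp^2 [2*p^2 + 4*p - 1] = 4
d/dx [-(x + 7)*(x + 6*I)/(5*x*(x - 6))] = (x^2*(13 + 6*I) + 84*I*x - 252*I)/(5*x^2*(x^2 - 12*x + 36))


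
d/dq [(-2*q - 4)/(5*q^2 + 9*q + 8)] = 10*(q^2 + 4*q + 2)/(25*q^4 + 90*q^3 + 161*q^2 + 144*q + 64)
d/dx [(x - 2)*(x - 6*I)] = 2*x - 2 - 6*I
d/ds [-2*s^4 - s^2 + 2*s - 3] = -8*s^3 - 2*s + 2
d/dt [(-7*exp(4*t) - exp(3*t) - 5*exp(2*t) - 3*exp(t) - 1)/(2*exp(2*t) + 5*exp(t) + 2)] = (-28*exp(5*t) - 107*exp(4*t) - 66*exp(3*t) - 25*exp(2*t) - 16*exp(t) - 1)*exp(t)/(4*exp(4*t) + 20*exp(3*t) + 33*exp(2*t) + 20*exp(t) + 4)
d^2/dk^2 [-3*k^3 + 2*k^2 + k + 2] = 4 - 18*k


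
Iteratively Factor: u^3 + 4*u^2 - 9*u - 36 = (u - 3)*(u^2 + 7*u + 12) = (u - 3)*(u + 3)*(u + 4)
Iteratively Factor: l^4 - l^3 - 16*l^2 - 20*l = (l + 2)*(l^3 - 3*l^2 - 10*l) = (l - 5)*(l + 2)*(l^2 + 2*l) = l*(l - 5)*(l + 2)*(l + 2)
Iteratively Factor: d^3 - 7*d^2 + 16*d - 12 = (d - 3)*(d^2 - 4*d + 4) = (d - 3)*(d - 2)*(d - 2)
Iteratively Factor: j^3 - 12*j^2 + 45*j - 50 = (j - 2)*(j^2 - 10*j + 25) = (j - 5)*(j - 2)*(j - 5)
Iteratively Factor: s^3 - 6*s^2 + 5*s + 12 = (s - 4)*(s^2 - 2*s - 3) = (s - 4)*(s + 1)*(s - 3)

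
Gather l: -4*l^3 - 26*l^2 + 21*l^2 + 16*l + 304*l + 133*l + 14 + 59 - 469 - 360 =-4*l^3 - 5*l^2 + 453*l - 756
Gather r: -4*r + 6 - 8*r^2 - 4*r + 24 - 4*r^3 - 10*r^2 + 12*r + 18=-4*r^3 - 18*r^2 + 4*r + 48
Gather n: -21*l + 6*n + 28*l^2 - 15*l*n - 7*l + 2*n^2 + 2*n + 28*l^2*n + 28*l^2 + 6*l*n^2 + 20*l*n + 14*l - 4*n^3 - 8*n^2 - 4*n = 56*l^2 - 14*l - 4*n^3 + n^2*(6*l - 6) + n*(28*l^2 + 5*l + 4)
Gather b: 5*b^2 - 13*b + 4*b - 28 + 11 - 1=5*b^2 - 9*b - 18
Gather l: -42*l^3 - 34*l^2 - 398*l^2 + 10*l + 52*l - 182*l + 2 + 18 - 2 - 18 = -42*l^3 - 432*l^2 - 120*l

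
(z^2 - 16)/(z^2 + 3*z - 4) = (z - 4)/(z - 1)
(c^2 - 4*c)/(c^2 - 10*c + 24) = c/(c - 6)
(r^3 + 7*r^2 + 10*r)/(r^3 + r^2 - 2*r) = (r + 5)/(r - 1)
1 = 1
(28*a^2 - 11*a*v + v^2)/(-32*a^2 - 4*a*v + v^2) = (-28*a^2 + 11*a*v - v^2)/(32*a^2 + 4*a*v - v^2)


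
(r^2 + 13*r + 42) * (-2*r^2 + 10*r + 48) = -2*r^4 - 16*r^3 + 94*r^2 + 1044*r + 2016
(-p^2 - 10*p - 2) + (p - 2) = -p^2 - 9*p - 4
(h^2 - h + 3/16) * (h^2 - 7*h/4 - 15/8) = h^4 - 11*h^3/4 + h^2/16 + 99*h/64 - 45/128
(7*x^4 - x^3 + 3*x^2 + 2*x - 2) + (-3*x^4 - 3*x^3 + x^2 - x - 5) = 4*x^4 - 4*x^3 + 4*x^2 + x - 7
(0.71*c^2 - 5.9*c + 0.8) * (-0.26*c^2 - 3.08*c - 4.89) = -0.1846*c^4 - 0.6528*c^3 + 14.4921*c^2 + 26.387*c - 3.912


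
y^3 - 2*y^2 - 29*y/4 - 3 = (y - 4)*(y + 1/2)*(y + 3/2)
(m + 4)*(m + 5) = m^2 + 9*m + 20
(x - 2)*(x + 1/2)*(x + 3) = x^3 + 3*x^2/2 - 11*x/2 - 3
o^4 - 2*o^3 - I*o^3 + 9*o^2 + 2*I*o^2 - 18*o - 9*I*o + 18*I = (o - 2)*(o - 3*I)*(o - I)*(o + 3*I)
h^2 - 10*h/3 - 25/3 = (h - 5)*(h + 5/3)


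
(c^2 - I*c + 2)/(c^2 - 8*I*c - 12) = (c + I)/(c - 6*I)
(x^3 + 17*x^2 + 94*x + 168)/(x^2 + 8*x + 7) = (x^2 + 10*x + 24)/(x + 1)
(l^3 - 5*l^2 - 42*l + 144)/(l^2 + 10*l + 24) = (l^2 - 11*l + 24)/(l + 4)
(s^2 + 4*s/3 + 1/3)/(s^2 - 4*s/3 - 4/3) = (3*s^2 + 4*s + 1)/(3*s^2 - 4*s - 4)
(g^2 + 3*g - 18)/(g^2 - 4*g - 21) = (-g^2 - 3*g + 18)/(-g^2 + 4*g + 21)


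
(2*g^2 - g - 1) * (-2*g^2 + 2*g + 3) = -4*g^4 + 6*g^3 + 6*g^2 - 5*g - 3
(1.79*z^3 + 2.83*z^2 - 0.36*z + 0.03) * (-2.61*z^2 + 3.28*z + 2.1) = -4.6719*z^5 - 1.5151*z^4 + 13.981*z^3 + 4.6839*z^2 - 0.6576*z + 0.063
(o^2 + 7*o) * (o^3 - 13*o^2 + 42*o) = o^5 - 6*o^4 - 49*o^3 + 294*o^2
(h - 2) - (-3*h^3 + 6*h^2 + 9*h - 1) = 3*h^3 - 6*h^2 - 8*h - 1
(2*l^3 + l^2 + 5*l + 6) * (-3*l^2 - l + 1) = -6*l^5 - 5*l^4 - 14*l^3 - 22*l^2 - l + 6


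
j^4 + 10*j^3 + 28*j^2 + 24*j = j*(j + 2)^2*(j + 6)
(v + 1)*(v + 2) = v^2 + 3*v + 2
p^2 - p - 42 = (p - 7)*(p + 6)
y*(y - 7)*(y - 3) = y^3 - 10*y^2 + 21*y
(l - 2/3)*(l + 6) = l^2 + 16*l/3 - 4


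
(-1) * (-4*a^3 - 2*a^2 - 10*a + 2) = 4*a^3 + 2*a^2 + 10*a - 2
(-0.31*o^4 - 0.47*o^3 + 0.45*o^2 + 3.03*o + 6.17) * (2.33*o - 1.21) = -0.7223*o^5 - 0.72*o^4 + 1.6172*o^3 + 6.5154*o^2 + 10.7098*o - 7.4657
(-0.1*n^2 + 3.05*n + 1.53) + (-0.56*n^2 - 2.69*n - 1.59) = -0.66*n^2 + 0.36*n - 0.0600000000000001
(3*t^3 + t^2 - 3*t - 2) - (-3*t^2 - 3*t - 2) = 3*t^3 + 4*t^2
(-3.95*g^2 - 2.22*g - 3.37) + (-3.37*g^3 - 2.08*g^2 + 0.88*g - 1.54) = -3.37*g^3 - 6.03*g^2 - 1.34*g - 4.91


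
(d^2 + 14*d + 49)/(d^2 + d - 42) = (d + 7)/(d - 6)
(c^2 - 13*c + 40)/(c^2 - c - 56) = (c - 5)/(c + 7)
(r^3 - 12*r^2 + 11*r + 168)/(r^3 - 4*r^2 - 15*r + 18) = (r^2 - 15*r + 56)/(r^2 - 7*r + 6)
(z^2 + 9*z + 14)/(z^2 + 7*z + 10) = (z + 7)/(z + 5)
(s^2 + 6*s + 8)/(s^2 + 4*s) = (s + 2)/s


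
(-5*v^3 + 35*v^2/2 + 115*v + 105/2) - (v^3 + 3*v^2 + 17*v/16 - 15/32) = -6*v^3 + 29*v^2/2 + 1823*v/16 + 1695/32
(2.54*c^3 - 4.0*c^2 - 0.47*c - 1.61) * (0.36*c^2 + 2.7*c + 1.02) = 0.9144*c^5 + 5.418*c^4 - 8.3784*c^3 - 5.9286*c^2 - 4.8264*c - 1.6422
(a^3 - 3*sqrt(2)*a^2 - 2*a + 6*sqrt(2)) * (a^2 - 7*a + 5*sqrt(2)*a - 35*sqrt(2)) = a^5 - 7*a^4 + 2*sqrt(2)*a^4 - 32*a^3 - 14*sqrt(2)*a^3 - 4*sqrt(2)*a^2 + 224*a^2 + 28*sqrt(2)*a + 60*a - 420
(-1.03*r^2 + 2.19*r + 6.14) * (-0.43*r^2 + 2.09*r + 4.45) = 0.4429*r^4 - 3.0944*r^3 - 2.6466*r^2 + 22.5781*r + 27.323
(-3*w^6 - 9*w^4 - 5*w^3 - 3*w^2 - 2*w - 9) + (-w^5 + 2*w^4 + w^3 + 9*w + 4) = -3*w^6 - w^5 - 7*w^4 - 4*w^3 - 3*w^2 + 7*w - 5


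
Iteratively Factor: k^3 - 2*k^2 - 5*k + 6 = (k - 1)*(k^2 - k - 6) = (k - 3)*(k - 1)*(k + 2)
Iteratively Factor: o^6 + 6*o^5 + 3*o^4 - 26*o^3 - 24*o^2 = (o + 4)*(o^5 + 2*o^4 - 5*o^3 - 6*o^2) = (o + 3)*(o + 4)*(o^4 - o^3 - 2*o^2) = o*(o + 3)*(o + 4)*(o^3 - o^2 - 2*o) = o*(o + 1)*(o + 3)*(o + 4)*(o^2 - 2*o) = o^2*(o + 1)*(o + 3)*(o + 4)*(o - 2)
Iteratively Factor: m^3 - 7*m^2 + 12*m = (m)*(m^2 - 7*m + 12) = m*(m - 4)*(m - 3)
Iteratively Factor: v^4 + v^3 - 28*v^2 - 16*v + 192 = (v - 4)*(v^3 + 5*v^2 - 8*v - 48) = (v - 4)*(v + 4)*(v^2 + v - 12) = (v - 4)*(v + 4)^2*(v - 3)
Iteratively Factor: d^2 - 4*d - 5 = (d - 5)*(d + 1)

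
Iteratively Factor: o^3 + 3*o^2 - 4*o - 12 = (o + 3)*(o^2 - 4) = (o - 2)*(o + 3)*(o + 2)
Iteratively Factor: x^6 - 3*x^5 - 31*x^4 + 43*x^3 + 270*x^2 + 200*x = (x + 2)*(x^5 - 5*x^4 - 21*x^3 + 85*x^2 + 100*x) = (x + 2)*(x + 4)*(x^4 - 9*x^3 + 15*x^2 + 25*x) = (x - 5)*(x + 2)*(x + 4)*(x^3 - 4*x^2 - 5*x) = (x - 5)^2*(x + 2)*(x + 4)*(x^2 + x) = x*(x - 5)^2*(x + 2)*(x + 4)*(x + 1)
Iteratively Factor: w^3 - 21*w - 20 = (w + 4)*(w^2 - 4*w - 5) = (w - 5)*(w + 4)*(w + 1)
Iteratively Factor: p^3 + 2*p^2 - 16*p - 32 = (p - 4)*(p^2 + 6*p + 8) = (p - 4)*(p + 2)*(p + 4)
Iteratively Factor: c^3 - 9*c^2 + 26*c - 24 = (c - 3)*(c^2 - 6*c + 8) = (c - 4)*(c - 3)*(c - 2)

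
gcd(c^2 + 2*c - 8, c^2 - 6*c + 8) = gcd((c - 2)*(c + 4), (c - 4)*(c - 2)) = c - 2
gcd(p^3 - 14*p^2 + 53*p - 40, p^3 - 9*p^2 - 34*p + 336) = p - 8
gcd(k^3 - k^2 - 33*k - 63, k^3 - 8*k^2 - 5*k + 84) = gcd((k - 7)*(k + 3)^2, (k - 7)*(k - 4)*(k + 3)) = k^2 - 4*k - 21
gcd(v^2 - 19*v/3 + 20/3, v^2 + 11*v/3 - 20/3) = v - 4/3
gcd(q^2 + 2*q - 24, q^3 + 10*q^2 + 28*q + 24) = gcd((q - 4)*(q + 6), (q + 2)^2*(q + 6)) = q + 6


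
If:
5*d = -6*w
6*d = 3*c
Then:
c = -12*w/5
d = -6*w/5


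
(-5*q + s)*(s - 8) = -5*q*s + 40*q + s^2 - 8*s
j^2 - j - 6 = (j - 3)*(j + 2)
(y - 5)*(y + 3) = y^2 - 2*y - 15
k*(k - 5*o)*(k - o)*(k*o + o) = k^4*o - 6*k^3*o^2 + k^3*o + 5*k^2*o^3 - 6*k^2*o^2 + 5*k*o^3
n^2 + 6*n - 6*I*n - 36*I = (n + 6)*(n - 6*I)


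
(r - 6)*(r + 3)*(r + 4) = r^3 + r^2 - 30*r - 72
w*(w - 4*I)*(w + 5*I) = w^3 + I*w^2 + 20*w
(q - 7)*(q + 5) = q^2 - 2*q - 35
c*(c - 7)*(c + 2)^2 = c^4 - 3*c^3 - 24*c^2 - 28*c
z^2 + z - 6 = (z - 2)*(z + 3)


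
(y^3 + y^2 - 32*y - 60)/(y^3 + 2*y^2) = (y^2 - y - 30)/y^2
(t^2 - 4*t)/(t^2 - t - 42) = t*(4 - t)/(-t^2 + t + 42)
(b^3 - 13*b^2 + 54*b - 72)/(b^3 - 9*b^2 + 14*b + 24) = (b - 3)/(b + 1)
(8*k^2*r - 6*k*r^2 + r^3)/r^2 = 8*k^2/r - 6*k + r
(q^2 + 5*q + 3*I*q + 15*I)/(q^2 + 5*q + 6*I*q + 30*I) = (q + 3*I)/(q + 6*I)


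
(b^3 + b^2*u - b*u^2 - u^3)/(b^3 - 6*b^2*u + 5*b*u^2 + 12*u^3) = (b^2 - u^2)/(b^2 - 7*b*u + 12*u^2)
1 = 1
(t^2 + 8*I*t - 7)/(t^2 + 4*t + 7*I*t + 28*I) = (t + I)/(t + 4)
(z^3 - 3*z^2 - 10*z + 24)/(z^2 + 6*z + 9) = (z^2 - 6*z + 8)/(z + 3)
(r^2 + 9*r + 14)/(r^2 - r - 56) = (r + 2)/(r - 8)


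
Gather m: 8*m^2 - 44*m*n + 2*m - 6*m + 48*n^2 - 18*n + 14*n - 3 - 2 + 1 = 8*m^2 + m*(-44*n - 4) + 48*n^2 - 4*n - 4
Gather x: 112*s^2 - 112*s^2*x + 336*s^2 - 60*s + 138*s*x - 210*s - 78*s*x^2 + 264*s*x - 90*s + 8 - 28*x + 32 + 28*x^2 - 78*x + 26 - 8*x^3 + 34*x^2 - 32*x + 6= 448*s^2 - 360*s - 8*x^3 + x^2*(62 - 78*s) + x*(-112*s^2 + 402*s - 138) + 72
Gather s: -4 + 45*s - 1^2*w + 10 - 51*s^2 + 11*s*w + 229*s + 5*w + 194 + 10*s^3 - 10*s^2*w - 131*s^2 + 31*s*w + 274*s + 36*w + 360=10*s^3 + s^2*(-10*w - 182) + s*(42*w + 548) + 40*w + 560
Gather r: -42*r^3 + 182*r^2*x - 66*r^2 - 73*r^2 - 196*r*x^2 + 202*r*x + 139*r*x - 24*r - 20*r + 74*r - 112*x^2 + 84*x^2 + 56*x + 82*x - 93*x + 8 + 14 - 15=-42*r^3 + r^2*(182*x - 139) + r*(-196*x^2 + 341*x + 30) - 28*x^2 + 45*x + 7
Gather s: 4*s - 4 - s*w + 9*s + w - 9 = s*(13 - w) + w - 13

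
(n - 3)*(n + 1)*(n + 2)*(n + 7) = n^4 + 7*n^3 - 7*n^2 - 55*n - 42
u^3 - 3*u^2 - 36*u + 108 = (u - 6)*(u - 3)*(u + 6)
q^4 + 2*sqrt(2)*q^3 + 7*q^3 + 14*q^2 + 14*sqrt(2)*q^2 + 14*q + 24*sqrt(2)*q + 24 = (q + 3)*(q + 4)*(q + sqrt(2))^2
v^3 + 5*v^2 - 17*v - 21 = (v - 3)*(v + 1)*(v + 7)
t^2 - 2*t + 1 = (t - 1)^2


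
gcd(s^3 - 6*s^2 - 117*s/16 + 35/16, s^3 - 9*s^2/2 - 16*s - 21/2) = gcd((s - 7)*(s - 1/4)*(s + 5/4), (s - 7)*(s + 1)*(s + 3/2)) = s - 7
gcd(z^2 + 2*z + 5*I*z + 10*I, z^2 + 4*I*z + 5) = z + 5*I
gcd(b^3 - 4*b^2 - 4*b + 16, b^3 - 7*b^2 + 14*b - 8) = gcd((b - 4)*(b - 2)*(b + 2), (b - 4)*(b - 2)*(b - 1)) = b^2 - 6*b + 8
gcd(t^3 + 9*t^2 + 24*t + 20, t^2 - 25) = t + 5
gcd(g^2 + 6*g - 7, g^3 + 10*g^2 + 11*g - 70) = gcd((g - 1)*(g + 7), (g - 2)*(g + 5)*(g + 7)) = g + 7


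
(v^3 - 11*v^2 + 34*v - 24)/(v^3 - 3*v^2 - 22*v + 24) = (v - 4)/(v + 4)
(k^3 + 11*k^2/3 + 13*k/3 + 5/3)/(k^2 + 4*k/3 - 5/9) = 3*(k^2 + 2*k + 1)/(3*k - 1)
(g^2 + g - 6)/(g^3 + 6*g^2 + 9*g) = (g - 2)/(g*(g + 3))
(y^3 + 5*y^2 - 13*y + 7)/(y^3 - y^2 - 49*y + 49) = (y - 1)/(y - 7)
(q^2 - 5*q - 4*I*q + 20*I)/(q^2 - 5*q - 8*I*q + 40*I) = (q - 4*I)/(q - 8*I)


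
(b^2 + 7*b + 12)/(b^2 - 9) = (b + 4)/(b - 3)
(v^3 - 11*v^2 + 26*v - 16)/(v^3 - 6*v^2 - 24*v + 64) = (v - 1)/(v + 4)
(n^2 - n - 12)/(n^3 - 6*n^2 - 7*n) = (-n^2 + n + 12)/(n*(-n^2 + 6*n + 7))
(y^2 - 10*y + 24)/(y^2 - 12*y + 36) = (y - 4)/(y - 6)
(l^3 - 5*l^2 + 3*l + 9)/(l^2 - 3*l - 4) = (l^2 - 6*l + 9)/(l - 4)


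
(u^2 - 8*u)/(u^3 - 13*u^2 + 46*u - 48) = u/(u^2 - 5*u + 6)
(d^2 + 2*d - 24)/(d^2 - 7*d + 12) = (d + 6)/(d - 3)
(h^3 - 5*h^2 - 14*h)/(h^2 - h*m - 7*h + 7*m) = h*(h + 2)/(h - m)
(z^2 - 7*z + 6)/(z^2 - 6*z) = (z - 1)/z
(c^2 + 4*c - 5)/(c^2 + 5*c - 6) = (c + 5)/(c + 6)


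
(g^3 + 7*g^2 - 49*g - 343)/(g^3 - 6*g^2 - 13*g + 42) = (g^2 + 14*g + 49)/(g^2 + g - 6)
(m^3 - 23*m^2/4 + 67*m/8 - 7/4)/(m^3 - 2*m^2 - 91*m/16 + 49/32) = 4*(m - 2)/(4*m + 7)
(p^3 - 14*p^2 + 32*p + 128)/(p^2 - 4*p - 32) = (p^2 - 6*p - 16)/(p + 4)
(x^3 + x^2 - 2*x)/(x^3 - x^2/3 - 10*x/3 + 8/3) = 3*x/(3*x - 4)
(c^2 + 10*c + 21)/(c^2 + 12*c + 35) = (c + 3)/(c + 5)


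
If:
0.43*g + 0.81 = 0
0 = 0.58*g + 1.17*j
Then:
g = -1.88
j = 0.93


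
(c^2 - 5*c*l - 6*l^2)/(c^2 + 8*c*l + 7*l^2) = (c - 6*l)/(c + 7*l)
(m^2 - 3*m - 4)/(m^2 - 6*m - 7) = (m - 4)/(m - 7)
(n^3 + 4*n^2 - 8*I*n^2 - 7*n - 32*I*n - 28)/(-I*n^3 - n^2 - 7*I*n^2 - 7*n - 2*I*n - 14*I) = (I*n^3 + 4*n^2*(2 + I) + n*(32 - 7*I) - 28*I)/(n^3 + n^2*(7 - I) + n*(2 - 7*I) + 14)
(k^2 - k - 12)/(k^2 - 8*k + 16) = (k + 3)/(k - 4)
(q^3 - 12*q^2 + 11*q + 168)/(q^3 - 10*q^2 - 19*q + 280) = (q + 3)/(q + 5)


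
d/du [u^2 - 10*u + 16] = 2*u - 10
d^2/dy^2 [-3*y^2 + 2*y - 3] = -6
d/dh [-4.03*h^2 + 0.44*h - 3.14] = 0.44 - 8.06*h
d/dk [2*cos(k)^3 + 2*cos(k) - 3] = 6*sin(k)^3 - 8*sin(k)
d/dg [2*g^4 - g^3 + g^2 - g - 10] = 8*g^3 - 3*g^2 + 2*g - 1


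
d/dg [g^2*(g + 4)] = g*(3*g + 8)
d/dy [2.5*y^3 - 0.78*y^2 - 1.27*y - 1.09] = 7.5*y^2 - 1.56*y - 1.27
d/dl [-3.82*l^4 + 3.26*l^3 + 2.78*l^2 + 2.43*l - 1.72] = -15.28*l^3 + 9.78*l^2 + 5.56*l + 2.43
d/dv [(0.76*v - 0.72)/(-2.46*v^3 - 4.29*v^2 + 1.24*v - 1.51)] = (3.7392*v^3 - 2.0532*v^2 - 6.1776*v - 0.2548)/(6.0516*v^6 + 21.1068*v^5 + 12.3033*v^4 - 3.21*v^3 + 14.4934*v^2 - 3.7448*v + 2.2801)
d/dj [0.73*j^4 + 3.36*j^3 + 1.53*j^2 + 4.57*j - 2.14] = 2.92*j^3 + 10.08*j^2 + 3.06*j + 4.57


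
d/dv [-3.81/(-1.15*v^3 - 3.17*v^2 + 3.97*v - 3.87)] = (-13.1445*v^2 - 24.1554*v + 15.1257)/(1.15*v^3 + 3.17*v^2 - 3.97*v + 3.87)^2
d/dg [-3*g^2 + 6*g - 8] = 6 - 6*g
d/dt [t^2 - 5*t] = 2*t - 5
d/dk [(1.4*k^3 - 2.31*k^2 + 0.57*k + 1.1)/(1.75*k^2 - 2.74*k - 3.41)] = (2.45*k^4 - 7.672*k^3 - 8.9901*k^2 + 11.9042*k + 1.0703)/(3.0625*k^4 - 9.59*k^3 - 4.4274*k^2 + 18.6868*k + 11.6281)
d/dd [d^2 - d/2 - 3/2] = 2*d - 1/2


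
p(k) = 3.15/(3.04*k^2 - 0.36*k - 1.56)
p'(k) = 3.15*(0.36 - 6.08*k)/(3.04*k^2 - 0.36*k - 1.56)^2 = (1.134 - 19.152*k)/(-3.04*k^2 + 0.36*k + 1.56)^2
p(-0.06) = -2.06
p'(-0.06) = 0.98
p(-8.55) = 0.01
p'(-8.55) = 0.00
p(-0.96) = 1.98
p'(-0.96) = 7.75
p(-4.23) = 0.06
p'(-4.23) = 0.03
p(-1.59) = 0.47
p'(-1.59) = 0.70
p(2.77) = 0.15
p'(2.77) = -0.12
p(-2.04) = 0.27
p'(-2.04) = 0.29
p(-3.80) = 0.07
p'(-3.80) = 0.04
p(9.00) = 0.01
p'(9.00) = -0.00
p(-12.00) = 0.01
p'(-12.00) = 0.00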